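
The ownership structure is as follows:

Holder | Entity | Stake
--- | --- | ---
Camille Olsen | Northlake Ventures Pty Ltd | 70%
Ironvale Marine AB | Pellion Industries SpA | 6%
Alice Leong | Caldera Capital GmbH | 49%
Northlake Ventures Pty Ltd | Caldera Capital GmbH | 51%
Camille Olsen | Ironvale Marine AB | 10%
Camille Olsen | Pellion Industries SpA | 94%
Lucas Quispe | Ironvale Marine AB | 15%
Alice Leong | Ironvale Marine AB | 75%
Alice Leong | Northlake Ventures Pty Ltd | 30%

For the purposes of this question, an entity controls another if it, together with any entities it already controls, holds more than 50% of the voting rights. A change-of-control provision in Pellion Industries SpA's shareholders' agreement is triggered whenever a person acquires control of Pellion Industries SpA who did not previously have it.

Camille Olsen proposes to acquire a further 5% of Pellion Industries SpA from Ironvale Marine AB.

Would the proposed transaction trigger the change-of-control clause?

The purchase adds only to Camille's holdings (Ironvale's stake shrinks), so Camille is the only person who could newly come to control Pellion.
Camille holds 94% of Pellion, so Camille controls Pellion.
So Camille already controls Pellion before the transaction.
After the purchase, Camille's direct stake in Pellion rises to 94% + 5% = 99%, and Ironvale's stake falls to 1%.
Camille controlled Pellion already, so this is not a new person acquiring control; every other person's position is unchanged or reduced.
No new person acquires control, so the clause is not triggered.

No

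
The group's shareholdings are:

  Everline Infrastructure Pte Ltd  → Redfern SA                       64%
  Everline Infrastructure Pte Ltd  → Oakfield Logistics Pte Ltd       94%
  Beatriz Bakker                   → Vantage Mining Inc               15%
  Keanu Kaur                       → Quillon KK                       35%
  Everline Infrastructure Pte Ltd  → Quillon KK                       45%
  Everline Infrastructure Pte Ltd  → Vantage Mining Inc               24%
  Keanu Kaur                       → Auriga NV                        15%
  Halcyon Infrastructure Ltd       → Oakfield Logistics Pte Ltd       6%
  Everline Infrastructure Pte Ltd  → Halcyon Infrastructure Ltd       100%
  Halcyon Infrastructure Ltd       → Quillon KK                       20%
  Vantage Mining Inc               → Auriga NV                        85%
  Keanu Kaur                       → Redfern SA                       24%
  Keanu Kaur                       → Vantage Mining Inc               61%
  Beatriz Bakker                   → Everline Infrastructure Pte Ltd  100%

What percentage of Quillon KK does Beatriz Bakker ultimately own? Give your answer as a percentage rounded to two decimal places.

65.00%

Beatriz reaches Quillon along 2 paths.
Via Everline → Halcyon: 100% × 100% × 20% = 20%.
Via Everline: 100% × 45% = 45%.
Total: 20% + 45% = 65%.
Rounded: 65.00%.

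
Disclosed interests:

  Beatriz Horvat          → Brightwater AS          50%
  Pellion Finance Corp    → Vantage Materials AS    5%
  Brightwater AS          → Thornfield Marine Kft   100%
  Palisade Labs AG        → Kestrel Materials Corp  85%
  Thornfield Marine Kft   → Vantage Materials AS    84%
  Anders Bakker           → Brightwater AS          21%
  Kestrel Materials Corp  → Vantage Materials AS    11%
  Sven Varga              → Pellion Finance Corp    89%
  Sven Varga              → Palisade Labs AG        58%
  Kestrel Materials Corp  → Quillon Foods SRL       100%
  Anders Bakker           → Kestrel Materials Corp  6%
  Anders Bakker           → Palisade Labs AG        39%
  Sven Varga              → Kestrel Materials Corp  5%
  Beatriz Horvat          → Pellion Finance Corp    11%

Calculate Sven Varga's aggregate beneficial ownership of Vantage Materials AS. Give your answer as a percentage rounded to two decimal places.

Sven reaches Vantage along 3 paths.
Via Pellion: 89% × 5% = 4.45%.
Via Kestrel: 5% × 11% = 0.55%.
Via Palisade → Kestrel: 58% × 85% × 11% = 5.423%.
Total: 4.45% + 0.55% + 5.423% = 10.423%.
Rounded: 10.42%.

10.42%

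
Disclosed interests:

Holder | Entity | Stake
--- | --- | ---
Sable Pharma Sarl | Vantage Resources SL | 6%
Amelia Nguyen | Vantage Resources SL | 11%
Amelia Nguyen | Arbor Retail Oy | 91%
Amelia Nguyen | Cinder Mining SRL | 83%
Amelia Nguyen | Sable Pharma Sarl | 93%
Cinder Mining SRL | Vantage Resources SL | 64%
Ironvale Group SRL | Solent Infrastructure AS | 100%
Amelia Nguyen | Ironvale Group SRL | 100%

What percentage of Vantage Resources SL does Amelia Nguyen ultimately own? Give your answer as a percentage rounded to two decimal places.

69.70%

Amelia reaches Vantage along 3 paths.
Via Sable: 93% × 6% = 5.58%.
Via Cinder: 83% × 64% = 53.12%.
Direct stake: 11% = 11%.
Total: 5.58% + 53.12% + 11% = 69.7%.
Rounded: 69.70%.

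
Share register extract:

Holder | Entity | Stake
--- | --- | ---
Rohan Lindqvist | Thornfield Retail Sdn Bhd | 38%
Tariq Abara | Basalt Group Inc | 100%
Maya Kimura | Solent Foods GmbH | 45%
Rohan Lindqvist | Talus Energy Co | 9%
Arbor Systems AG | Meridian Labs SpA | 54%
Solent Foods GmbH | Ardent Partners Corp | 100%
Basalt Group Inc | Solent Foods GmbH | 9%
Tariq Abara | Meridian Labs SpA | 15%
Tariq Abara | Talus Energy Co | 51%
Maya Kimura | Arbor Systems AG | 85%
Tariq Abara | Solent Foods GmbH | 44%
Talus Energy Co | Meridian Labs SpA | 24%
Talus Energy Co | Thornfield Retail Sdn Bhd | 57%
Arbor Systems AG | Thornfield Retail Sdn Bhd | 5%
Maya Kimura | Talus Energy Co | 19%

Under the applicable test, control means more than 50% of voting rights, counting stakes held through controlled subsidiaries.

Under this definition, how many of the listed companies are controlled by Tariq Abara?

5

Tariq holds 100% of Basalt, so Tariq controls Basalt.
Tariq holds 51% of Talus, so Tariq controls Talus.
Talus holds 57% of Thornfield, so Tariq controls Thornfield.
Tariq and Basalt together hold 44% + 9% = 53% of Solent, so Tariq controls Solent.
Solent holds 100% of Ardent, so Tariq controls Ardent.
No other company's threshold is met.
Tariq controls 5 companies.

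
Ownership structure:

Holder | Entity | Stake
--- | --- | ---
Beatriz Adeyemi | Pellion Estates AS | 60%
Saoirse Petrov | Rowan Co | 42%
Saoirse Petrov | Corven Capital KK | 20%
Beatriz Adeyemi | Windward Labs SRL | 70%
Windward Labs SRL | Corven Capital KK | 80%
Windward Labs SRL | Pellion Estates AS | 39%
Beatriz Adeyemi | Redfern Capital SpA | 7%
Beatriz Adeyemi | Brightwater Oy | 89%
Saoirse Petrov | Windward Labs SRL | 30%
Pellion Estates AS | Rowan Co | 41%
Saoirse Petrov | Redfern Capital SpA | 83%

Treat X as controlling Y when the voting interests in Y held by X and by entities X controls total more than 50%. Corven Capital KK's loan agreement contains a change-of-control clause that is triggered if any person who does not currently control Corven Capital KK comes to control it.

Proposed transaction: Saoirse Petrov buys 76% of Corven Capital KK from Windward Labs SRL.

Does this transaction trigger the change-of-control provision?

Yes

The purchase adds only to Saoirse's holdings (Windward's stake shrinks), so Saoirse is the only person who could newly come to control Corven.
Saoirse holds 83% of Redfern, so Saoirse controls Redfern.
In Corven, Saoirse's side holds only 20%, not > 50%.
So before the transaction, Saoirse does not control Corven.
After the purchase, Saoirse's direct stake in Corven rises to 20% + 76% = 96%, and Windward's stake falls to 4%.
Saoirse holds 96% of Corven, so Saoirse controls Corven.
Saoirse did not control Corven before and does after, so the clause is triggered.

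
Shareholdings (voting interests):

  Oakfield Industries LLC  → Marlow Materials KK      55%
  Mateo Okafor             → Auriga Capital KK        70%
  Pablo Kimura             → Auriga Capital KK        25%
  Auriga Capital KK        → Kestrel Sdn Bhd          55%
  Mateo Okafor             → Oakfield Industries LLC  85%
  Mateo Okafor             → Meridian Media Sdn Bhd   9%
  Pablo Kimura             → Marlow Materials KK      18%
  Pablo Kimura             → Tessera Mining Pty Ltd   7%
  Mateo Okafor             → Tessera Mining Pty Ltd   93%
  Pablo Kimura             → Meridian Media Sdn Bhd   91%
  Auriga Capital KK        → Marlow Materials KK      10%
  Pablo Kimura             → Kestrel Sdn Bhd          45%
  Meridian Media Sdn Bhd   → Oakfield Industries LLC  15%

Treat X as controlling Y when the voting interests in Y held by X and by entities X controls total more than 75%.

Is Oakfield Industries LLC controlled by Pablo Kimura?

No

Pablo holds 91% of Meridian, so Pablo controls Meridian.
In Oakfield, Pablo's side holds only 15%, not > 75%.
So Pablo does not control Oakfield.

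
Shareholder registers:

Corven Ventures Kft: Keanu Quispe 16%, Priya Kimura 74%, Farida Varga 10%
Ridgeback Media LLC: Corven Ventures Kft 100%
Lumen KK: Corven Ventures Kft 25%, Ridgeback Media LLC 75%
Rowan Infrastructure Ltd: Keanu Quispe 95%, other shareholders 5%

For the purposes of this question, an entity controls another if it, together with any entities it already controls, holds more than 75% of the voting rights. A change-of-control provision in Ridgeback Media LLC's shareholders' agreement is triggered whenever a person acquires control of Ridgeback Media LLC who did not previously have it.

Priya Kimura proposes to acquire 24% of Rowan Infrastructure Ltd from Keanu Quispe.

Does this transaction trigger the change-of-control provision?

No

The purchase adds only to Priya's holdings (Keanu's stake shrinks), so Priya is the only person who could newly come to control Ridgeback.
Priya's largest direct stake is 74% in Corven, which does not meet the threshold, so Priya controls no company.
Neither Priya nor any entity Priya controls holds any voting interest in Ridgeback.
So before the transaction, Priya does not control Ridgeback.
After the purchase, Priya holds 24% of Rowan directly, and Keanu's stake falls to 71%.
Priya's side now holds 24% of Rowan, not > 75%, so Priya still does not control Rowan.
After the transaction, neither Priya nor any entity Priya controls holds a voting interest in Ridgeback, so Priya still does not control it.
No new person acquires control, so the clause is not triggered.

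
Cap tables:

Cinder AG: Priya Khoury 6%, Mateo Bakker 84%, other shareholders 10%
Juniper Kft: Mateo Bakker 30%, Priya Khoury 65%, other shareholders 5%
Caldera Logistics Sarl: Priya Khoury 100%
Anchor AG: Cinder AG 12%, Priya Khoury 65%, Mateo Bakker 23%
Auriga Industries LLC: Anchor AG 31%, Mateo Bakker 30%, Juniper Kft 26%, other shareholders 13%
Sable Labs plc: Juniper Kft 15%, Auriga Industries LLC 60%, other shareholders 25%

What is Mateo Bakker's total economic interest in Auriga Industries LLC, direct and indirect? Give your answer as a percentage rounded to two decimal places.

48.05%

Mateo reaches Auriga along 4 paths.
Via Cinder → Anchor: 84% × 12% × 31% = 3.1248%.
Via Anchor: 23% × 31% = 7.13%.
Direct stake: 30% = 30%.
Via Juniper: 30% × 26% = 7.8%.
Total: 3.1248% + 7.13% + 30% + 7.8% = 48.0548%.
Rounded: 48.05%.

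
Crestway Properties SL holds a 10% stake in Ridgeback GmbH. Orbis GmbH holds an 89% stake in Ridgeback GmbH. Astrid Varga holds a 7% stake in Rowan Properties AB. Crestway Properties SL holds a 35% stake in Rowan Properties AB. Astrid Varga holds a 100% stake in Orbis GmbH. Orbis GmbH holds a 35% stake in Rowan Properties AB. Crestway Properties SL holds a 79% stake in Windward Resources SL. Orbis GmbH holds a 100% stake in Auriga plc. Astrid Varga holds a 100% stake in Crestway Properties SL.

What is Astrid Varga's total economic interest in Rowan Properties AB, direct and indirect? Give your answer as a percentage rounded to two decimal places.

Astrid reaches Rowan along 3 paths.
Via Orbis: 100% × 35% = 35%.
Direct stake: 7% = 7%.
Via Crestway: 100% × 35% = 35%.
Total: 35% + 7% + 35% = 77%.
Rounded: 77.00%.

77.00%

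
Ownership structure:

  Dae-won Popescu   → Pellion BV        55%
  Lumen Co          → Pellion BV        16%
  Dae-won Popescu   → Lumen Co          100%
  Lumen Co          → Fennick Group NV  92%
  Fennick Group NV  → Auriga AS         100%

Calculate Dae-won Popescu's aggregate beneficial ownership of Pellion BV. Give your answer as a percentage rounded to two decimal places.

71.00%

Dae-won reaches Pellion along 2 paths.
Direct stake: 55% = 55%.
Via Lumen: 100% × 16% = 16%.
Total: 55% + 16% = 71%.
Rounded: 71.00%.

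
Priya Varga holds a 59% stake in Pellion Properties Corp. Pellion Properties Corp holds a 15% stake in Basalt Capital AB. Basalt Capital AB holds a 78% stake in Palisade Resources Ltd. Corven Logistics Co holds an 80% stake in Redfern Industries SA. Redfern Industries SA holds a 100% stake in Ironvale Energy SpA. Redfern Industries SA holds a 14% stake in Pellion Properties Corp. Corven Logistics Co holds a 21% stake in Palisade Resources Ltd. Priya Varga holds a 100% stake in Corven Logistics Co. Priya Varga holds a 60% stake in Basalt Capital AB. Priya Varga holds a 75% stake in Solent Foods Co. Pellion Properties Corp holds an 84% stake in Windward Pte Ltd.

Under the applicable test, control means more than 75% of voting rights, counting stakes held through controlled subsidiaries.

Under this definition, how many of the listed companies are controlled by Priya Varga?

Priya holds 100% of Corven, so Priya controls Corven.
Corven holds 80% of Redfern, so Priya controls Redfern.
Redfern holds 100% of Ironvale, so Priya controls Ironvale.
No other company's threshold is met.
Priya controls 3 companies.

3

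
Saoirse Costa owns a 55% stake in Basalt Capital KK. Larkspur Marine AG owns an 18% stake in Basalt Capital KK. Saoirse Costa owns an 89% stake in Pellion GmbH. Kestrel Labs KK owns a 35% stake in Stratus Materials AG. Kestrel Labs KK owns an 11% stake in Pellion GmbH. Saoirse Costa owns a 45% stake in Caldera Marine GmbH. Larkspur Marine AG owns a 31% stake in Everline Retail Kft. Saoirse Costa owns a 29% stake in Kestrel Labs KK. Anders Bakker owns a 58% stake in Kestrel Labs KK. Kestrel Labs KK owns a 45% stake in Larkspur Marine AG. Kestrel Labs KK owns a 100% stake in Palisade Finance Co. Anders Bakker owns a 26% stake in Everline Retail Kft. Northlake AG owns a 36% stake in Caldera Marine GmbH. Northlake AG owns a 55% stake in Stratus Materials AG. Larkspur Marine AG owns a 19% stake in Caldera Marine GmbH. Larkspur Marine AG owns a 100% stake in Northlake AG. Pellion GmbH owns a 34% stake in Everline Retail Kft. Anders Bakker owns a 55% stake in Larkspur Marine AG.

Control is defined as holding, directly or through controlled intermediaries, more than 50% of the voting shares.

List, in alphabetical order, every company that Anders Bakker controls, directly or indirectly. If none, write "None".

Caldera Marine GmbH, Everline Retail Kft, Kestrel Labs KK, Larkspur Marine AG, Northlake AG, Palisade Finance Co, Stratus Materials AG

Anders holds 58% of Kestrel, so Anders controls Kestrel.
Kestrel and Anders together hold 45% + 55% = 100% of Larkspur, so Anders controls Larkspur.
Larkspur holds 100% of Northlake, so Anders controls Northlake.
Anders and Larkspur together hold 26% + 31% = 57% of Everline, so Anders controls Everline.
Kestrel and Northlake together hold 35% + 55% = 90% of Stratus, so Anders controls Stratus.
Kestrel holds 100% of Palisade, so Anders controls Palisade.
Larkspur and Northlake together hold 19% + 36% = 55% of Caldera, so Anders controls Caldera.
No other company's threshold is met.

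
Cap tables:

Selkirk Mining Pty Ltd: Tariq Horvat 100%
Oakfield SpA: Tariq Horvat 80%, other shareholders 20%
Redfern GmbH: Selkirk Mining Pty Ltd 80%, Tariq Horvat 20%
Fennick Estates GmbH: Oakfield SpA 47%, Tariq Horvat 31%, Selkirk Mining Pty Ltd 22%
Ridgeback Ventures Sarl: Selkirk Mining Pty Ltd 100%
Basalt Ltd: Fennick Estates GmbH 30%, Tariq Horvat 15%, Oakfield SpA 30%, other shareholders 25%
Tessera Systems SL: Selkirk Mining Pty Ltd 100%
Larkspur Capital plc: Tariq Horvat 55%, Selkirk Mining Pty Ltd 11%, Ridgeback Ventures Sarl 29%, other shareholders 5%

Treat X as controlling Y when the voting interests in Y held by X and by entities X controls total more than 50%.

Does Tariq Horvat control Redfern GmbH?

Yes

Tariq holds 100% of Selkirk, so Tariq controls Selkirk.
Selkirk and Tariq together hold 80% + 20% = 100% of Redfern, so Tariq controls Redfern.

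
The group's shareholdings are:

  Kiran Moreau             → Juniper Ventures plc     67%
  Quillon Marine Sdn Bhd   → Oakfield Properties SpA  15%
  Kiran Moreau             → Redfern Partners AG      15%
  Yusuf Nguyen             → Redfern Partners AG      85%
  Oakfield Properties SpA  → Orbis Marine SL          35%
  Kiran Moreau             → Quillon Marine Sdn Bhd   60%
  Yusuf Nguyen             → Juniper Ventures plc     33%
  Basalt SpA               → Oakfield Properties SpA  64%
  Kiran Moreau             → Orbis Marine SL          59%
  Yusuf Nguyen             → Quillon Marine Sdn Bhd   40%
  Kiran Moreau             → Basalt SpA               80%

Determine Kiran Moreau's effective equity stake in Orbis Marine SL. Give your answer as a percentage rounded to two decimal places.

Kiran reaches Orbis along 3 paths.
Direct stake: 59% = 59%.
Via Basalt → Oakfield: 80% × 64% × 35% = 17.92%.
Via Quillon → Oakfield: 60% × 15% × 35% = 3.15%.
Total: 59% + 17.92% + 3.15% = 80.07%.

80.07%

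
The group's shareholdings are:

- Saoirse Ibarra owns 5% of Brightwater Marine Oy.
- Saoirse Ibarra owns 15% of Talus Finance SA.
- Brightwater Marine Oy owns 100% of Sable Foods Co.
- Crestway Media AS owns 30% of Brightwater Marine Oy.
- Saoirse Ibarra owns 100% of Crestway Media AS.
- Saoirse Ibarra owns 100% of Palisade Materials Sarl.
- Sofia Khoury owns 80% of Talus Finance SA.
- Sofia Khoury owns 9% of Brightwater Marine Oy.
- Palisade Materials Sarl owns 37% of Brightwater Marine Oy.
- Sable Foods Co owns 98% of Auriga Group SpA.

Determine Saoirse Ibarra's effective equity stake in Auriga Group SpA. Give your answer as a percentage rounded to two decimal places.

Saoirse reaches Auriga along 3 paths.
Via Palisade → Brightwater → Sable: 100% × 37% × 100% × 98% = 36.26%.
Via Crestway → Brightwater → Sable: 100% × 30% × 100% × 98% = 29.4%.
Via Brightwater → Sable: 5% × 100% × 98% = 4.9%.
Total: 36.26% + 29.4% + 4.9% = 70.56%.

70.56%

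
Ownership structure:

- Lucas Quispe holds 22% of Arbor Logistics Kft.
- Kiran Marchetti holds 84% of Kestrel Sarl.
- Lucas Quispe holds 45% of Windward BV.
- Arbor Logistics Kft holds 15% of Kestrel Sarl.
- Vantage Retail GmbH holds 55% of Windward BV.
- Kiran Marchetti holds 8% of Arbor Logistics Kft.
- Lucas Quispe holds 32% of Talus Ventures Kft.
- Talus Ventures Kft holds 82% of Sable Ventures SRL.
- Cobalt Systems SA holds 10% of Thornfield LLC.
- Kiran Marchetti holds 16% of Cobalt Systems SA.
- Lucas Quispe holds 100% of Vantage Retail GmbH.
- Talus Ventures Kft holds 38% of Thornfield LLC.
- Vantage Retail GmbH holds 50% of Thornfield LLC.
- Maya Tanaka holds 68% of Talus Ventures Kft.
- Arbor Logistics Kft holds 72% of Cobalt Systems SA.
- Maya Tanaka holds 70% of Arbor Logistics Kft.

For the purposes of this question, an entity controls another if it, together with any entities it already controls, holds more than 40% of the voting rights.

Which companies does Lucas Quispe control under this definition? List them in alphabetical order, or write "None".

Lucas holds 100% of Vantage, so Lucas controls Vantage.
Lucas and Vantage together hold 45% + 55% = 100% of Windward, so Lucas controls Windward.
Vantage holds 50% of Thornfield, so Lucas controls Thornfield.
No other company's threshold is met.

Thornfield LLC, Vantage Retail GmbH, Windward BV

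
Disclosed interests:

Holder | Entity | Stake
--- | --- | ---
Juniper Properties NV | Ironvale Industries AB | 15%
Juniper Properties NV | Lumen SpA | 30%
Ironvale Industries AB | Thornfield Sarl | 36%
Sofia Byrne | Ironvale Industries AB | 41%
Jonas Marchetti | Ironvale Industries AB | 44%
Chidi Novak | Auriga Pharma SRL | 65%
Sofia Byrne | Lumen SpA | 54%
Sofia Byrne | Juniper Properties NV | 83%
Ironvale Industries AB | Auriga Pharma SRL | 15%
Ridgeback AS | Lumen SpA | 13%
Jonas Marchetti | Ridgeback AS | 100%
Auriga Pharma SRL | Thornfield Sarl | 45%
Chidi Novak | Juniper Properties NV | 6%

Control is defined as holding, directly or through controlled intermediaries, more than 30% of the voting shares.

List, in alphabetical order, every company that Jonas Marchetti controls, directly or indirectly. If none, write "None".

Ironvale Industries AB, Ridgeback AS, Thornfield Sarl

Jonas holds 44% of Ironvale, so Jonas controls Ironvale.
Jonas holds 100% of Ridgeback, so Jonas controls Ridgeback.
Ironvale holds 36% of Thornfield, so Jonas controls Thornfield.
No other company's threshold is met.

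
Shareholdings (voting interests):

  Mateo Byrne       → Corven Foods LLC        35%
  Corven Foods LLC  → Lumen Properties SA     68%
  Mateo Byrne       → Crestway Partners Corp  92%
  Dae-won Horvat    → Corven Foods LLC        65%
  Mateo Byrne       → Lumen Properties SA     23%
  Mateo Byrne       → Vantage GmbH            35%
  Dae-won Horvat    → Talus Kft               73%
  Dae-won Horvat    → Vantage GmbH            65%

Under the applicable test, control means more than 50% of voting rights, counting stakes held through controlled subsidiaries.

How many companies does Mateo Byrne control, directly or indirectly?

1

Mateo holds 92% of Crestway, so Mateo controls Crestway.
No other company's threshold is met.
Mateo controls 1 company.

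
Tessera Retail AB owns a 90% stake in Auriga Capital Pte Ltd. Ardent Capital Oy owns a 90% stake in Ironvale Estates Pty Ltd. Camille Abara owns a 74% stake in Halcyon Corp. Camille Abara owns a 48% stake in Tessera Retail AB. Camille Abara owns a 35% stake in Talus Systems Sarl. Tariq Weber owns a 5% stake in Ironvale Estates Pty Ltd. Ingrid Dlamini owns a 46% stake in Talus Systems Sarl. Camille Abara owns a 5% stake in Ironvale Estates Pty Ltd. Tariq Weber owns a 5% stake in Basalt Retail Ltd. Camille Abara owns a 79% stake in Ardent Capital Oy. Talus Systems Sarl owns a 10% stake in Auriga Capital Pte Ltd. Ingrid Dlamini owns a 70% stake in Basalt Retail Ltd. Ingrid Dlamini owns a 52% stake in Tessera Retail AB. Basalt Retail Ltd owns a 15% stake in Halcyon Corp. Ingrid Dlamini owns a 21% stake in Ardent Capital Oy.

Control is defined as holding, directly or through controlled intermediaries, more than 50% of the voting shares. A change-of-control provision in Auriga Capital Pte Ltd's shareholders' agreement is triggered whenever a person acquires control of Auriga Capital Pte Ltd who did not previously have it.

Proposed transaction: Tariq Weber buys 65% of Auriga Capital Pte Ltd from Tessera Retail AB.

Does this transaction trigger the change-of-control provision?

Yes

The purchase adds only to Tariq's holdings (Tessera's stake shrinks), so Tariq is the only person who could newly come to control Auriga.
Tariq's largest direct stake is 5% in Ironvale, which does not meet the threshold, so Tariq controls no company.
Neither Tariq nor any entity Tariq controls holds any voting interest in Auriga.
So before the transaction, Tariq does not control Auriga.
After the purchase, Tariq holds 65% of Auriga directly, and Tessera's stake falls to 25%.
Tariq holds 65% of Auriga, so Tariq controls Auriga.
Tariq did not control Auriga before and does after, so the clause is triggered.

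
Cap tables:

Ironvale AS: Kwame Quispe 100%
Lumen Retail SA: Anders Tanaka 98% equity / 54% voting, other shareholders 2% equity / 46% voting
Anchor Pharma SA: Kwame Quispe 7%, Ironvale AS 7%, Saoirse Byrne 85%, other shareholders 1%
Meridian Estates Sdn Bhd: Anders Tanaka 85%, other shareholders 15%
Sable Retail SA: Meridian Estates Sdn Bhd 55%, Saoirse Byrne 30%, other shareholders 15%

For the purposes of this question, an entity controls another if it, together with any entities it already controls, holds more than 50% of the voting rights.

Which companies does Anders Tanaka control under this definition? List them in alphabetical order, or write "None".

Anders holds 54% of Lumen, so Anders controls Lumen.
Anders holds 85% of Meridian, so Anders controls Meridian.
Meridian holds 55% of Sable, so Anders controls Sable.
No other company's threshold is met.

Lumen Retail SA, Meridian Estates Sdn Bhd, Sable Retail SA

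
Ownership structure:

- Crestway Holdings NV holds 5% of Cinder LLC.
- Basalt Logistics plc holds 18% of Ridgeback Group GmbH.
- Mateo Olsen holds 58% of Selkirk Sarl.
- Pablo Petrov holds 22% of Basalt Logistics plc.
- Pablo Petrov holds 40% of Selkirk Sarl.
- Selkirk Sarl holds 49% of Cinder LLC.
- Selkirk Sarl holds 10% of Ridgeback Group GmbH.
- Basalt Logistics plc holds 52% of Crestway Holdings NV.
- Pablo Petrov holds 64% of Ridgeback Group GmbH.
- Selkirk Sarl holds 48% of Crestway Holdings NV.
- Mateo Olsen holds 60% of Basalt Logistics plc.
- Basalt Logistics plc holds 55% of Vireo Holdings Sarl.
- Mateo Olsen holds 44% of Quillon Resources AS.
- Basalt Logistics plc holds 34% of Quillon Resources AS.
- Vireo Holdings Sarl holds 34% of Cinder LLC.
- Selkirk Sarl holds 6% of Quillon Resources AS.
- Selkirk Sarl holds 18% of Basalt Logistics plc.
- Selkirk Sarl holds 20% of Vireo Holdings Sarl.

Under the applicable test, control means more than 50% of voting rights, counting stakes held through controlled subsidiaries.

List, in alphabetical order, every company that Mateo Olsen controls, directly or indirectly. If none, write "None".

Basalt Logistics plc, Cinder LLC, Crestway Holdings NV, Quillon Resources AS, Selkirk Sarl, Vireo Holdings Sarl

Mateo holds 58% of Selkirk, so Mateo controls Selkirk.
Mateo and Selkirk together hold 60% + 18% = 78% of Basalt, so Mateo controls Basalt.
Mateo and Basalt and Selkirk together hold 44% + 34% + 6% = 84% of Quillon, so Mateo controls Quillon.
Selkirk and Basalt together hold 48% + 52% = 100% of Crestway, so Mateo controls Crestway.
Basalt and Selkirk together hold 55% + 20% = 75% of Vireo, so Mateo controls Vireo.
Crestway and Selkirk and Vireo together hold 5% + 49% + 34% = 88% of Cinder, so Mateo controls Cinder.
No other company's threshold is met.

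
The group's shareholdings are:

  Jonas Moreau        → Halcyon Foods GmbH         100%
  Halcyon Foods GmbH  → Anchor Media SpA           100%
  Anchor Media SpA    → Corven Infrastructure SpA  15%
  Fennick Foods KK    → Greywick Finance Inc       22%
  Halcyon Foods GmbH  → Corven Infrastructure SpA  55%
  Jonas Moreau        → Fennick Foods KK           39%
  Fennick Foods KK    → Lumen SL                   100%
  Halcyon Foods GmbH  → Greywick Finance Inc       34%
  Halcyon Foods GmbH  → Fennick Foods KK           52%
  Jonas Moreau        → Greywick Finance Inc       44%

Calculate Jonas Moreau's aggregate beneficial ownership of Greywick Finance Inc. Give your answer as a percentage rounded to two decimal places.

Jonas reaches Greywick along 4 paths.
Direct stake: 44% = 44%.
Via Halcyon: 100% × 34% = 34%.
Via Fennick: 39% × 22% = 8.58%.
Via Halcyon → Fennick: 100% × 52% × 22% = 11.44%.
Total: 44% + 34% + 8.58% + 11.44% = 98.02%.

98.02%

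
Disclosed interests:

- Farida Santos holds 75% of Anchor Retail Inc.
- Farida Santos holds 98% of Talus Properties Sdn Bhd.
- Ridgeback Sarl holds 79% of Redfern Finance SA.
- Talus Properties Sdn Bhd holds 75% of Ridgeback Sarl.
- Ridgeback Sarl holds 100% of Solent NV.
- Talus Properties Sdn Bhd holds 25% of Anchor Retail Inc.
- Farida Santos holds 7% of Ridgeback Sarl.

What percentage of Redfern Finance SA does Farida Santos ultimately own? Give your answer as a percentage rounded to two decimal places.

63.60%

Farida reaches Redfern along 2 paths.
Via Talus → Ridgeback: 98% × 75% × 79% = 58.065%.
Via Ridgeback: 7% × 79% = 5.53%.
Total: 58.065% + 5.53% = 63.595%.
Rounded: 63.60%.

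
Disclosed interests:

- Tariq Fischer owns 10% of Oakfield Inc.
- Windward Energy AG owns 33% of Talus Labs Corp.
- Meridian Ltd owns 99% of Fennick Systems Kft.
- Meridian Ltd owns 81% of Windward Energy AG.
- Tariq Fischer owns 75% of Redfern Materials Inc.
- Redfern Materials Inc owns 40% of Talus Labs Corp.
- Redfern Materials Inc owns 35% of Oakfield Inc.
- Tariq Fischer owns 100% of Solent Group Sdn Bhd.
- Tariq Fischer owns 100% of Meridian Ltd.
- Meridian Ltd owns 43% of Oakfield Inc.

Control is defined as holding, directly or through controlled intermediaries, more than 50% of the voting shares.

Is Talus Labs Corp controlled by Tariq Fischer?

Yes

Tariq holds 100% of Meridian, so Tariq controls Meridian.
Meridian holds 81% of Windward, so Tariq controls Windward.
Tariq holds 75% of Redfern, so Tariq controls Redfern.
Redfern and Windward together hold 40% + 33% = 73% of Talus, so Tariq controls Talus.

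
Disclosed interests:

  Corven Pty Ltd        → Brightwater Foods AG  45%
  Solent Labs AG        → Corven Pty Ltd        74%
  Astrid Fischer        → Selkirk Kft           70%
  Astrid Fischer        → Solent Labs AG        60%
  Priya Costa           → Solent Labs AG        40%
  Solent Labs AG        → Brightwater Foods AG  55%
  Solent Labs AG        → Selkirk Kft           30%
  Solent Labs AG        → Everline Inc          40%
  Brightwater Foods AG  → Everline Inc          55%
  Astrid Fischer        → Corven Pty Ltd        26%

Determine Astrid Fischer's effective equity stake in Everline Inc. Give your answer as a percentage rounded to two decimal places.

59.57%

Astrid reaches Everline along 4 paths.
Via Solent: 60% × 40% = 24%.
Via Solent → Brightwater: 60% × 55% × 55% = 18.15%.
Via Corven → Brightwater: 26% × 45% × 55% = 6.435%.
Via Solent → Corven → Brightwater: 60% × 74% × 45% × 55% = 10.989%.
Total: 24% + 18.15% + 6.435% + 10.989% = 59.574%.
Rounded: 59.57%.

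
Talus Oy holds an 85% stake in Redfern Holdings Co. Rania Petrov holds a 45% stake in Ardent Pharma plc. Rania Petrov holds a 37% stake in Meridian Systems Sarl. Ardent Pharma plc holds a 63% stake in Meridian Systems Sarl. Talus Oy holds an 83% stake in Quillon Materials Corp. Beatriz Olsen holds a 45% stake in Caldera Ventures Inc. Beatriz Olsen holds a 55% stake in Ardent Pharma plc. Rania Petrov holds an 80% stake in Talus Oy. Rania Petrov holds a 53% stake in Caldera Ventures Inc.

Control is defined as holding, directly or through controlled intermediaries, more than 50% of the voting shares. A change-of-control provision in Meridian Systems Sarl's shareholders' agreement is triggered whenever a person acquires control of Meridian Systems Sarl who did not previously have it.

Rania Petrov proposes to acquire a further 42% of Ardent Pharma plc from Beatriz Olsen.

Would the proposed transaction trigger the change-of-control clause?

The purchase adds only to Rania's holdings (Beatriz's stake shrinks), so Rania is the only person who could newly come to control Meridian.
Rania holds 53% of Caldera, so Rania controls Caldera.
Rania holds 80% of Talus, so Rania controls Talus.
Talus holds 85% of Redfern, so Rania controls Redfern.
Talus holds 83% of Quillon, so Rania controls Quillon.
In Meridian, Rania's side holds only 37%, not > 50%.
So before the transaction, Rania does not control Meridian.
After the purchase, Rania's direct stake in Ardent rises to 45% + 42% = 87%, and Beatriz's stake falls to 13%.
Rania holds 87% of Ardent, so Rania controls Ardent.
Rania and Ardent together hold 37% + 63% = 100% of Meridian, so Rania controls Meridian.
Rania did not control Meridian before and does after, so the clause is triggered.

Yes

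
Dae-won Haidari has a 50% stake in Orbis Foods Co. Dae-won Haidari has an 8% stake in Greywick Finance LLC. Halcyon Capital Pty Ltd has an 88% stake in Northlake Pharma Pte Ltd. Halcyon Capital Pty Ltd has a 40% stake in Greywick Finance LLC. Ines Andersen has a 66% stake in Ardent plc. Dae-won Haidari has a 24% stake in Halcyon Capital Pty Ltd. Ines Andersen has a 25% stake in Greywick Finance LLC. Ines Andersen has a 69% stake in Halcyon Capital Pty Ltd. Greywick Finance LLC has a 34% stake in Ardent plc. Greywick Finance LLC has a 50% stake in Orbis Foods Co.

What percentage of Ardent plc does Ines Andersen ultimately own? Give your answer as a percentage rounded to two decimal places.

83.88%

Ines reaches Ardent along 3 paths.
Direct stake: 66% = 66%.
Via Greywick: 25% × 34% = 8.5%.
Via Halcyon → Greywick: 69% × 40% × 34% = 9.384%.
Total: 66% + 8.5% + 9.384% = 83.884%.
Rounded: 83.88%.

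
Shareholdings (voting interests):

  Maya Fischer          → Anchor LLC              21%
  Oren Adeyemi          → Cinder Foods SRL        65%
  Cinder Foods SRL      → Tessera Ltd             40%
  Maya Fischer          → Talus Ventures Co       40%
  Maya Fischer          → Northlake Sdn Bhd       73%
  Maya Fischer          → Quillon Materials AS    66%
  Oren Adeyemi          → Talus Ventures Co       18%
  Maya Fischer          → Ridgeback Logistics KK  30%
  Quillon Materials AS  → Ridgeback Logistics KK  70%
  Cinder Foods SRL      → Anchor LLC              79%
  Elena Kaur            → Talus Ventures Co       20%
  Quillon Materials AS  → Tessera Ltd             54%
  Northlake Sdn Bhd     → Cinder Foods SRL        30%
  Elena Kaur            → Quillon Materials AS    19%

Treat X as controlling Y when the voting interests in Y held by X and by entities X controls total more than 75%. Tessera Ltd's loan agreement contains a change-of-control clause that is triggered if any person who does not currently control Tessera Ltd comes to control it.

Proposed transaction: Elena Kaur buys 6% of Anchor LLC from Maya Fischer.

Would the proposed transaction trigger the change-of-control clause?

The purchase adds only to Elena's holdings (Maya's stake shrinks), so Elena is the only person who could newly come to control Tessera.
Elena's largest direct stake is 20% in Talus, which does not meet the threshold, so Elena controls no company.
Neither Elena nor any entity Elena controls holds any voting interest in Tessera.
So before the transaction, Elena does not control Tessera.
After the purchase, Elena holds 6% of Anchor directly, and Maya's stake falls to 15%.
Elena's side now holds 6% of Anchor, not > 75%, so Elena still does not control Anchor.
After the transaction, neither Elena nor any entity Elena controls holds a voting interest in Tessera, so Elena still does not control it.
No new person acquires control, so the clause is not triggered.

No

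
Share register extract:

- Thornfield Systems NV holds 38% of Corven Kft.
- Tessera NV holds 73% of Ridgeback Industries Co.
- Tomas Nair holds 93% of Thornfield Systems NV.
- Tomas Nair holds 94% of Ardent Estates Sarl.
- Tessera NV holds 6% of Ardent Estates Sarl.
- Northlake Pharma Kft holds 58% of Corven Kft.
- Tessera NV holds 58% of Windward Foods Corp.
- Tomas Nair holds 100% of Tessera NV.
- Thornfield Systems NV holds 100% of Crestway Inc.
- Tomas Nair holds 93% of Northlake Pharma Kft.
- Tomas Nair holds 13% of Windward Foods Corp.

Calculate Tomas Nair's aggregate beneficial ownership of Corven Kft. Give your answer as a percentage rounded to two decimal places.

89.28%

Tomas reaches Corven along 2 paths.
Via Northlake: 93% × 58% = 53.94%.
Via Thornfield: 93% × 38% = 35.34%.
Total: 53.94% + 35.34% = 89.28%.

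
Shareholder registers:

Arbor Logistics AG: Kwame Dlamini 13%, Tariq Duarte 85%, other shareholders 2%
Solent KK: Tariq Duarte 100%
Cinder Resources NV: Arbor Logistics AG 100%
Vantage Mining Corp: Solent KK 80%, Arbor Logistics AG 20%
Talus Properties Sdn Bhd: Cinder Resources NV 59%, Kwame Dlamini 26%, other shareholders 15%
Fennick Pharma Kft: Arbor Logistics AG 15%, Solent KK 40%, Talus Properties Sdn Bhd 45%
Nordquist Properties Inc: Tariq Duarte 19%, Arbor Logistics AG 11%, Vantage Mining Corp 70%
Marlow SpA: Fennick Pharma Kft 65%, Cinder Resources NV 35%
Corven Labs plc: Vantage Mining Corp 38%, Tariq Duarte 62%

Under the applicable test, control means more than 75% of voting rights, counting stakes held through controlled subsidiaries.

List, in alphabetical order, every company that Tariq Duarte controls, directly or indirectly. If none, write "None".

Tariq holds 85% of Arbor, so Tariq controls Arbor.
Tariq holds 100% of Solent, so Tariq controls Solent.
Arbor holds 100% of Cinder, so Tariq controls Cinder.
Solent and Arbor together hold 80% + 20% = 100% of Vantage, so Tariq controls Vantage.
Tariq and Arbor and Vantage together hold 19% + 11% + 70% = 100% of Nordquist, so Tariq controls Nordquist.
Vantage and Tariq together hold 38% + 62% = 100% of Corven, so Tariq controls Corven.
No other company's threshold is met.

Arbor Logistics AG, Cinder Resources NV, Corven Labs plc, Nordquist Properties Inc, Solent KK, Vantage Mining Corp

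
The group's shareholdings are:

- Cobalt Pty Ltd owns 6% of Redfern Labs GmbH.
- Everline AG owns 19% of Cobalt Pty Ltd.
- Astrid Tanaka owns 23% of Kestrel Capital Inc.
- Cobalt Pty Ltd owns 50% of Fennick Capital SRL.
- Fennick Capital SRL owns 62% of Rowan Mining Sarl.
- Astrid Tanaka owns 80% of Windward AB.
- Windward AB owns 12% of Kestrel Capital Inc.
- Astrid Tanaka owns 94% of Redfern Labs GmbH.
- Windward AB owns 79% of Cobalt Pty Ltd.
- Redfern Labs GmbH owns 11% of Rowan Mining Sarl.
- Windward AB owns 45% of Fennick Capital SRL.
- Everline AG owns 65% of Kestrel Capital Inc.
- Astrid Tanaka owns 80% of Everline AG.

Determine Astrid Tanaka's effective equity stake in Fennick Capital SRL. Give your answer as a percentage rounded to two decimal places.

75.20%

Astrid reaches Fennick along 3 paths.
Via Windward → Cobalt: 80% × 79% × 50% = 31.6%.
Via Everline → Cobalt: 80% × 19% × 50% = 7.6%.
Via Windward: 80% × 45% = 36%.
Total: 31.6% + 7.6% + 36% = 75.2%.
Rounded: 75.20%.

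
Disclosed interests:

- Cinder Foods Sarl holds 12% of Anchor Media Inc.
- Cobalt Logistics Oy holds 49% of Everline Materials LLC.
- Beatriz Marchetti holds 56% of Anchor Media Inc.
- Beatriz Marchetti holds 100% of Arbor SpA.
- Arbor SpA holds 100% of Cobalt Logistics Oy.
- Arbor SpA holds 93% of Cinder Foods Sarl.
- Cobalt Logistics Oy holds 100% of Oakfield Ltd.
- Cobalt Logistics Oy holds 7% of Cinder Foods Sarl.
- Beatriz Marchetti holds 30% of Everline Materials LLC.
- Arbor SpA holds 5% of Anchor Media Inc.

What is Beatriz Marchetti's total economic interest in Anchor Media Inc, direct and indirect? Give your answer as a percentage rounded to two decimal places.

73.00%

Beatriz reaches Anchor along 4 paths.
Via Arbor: 100% × 5% = 5%.
Via Arbor → Cinder: 100% × 93% × 12% = 11.16%.
Via Arbor → Cobalt → Cinder: 100% × 100% × 7% × 12% = 0.84%.
Direct stake: 56% = 56%.
Total: 5% + 11.16% + 0.84% + 56% = 73%.
Rounded: 73.00%.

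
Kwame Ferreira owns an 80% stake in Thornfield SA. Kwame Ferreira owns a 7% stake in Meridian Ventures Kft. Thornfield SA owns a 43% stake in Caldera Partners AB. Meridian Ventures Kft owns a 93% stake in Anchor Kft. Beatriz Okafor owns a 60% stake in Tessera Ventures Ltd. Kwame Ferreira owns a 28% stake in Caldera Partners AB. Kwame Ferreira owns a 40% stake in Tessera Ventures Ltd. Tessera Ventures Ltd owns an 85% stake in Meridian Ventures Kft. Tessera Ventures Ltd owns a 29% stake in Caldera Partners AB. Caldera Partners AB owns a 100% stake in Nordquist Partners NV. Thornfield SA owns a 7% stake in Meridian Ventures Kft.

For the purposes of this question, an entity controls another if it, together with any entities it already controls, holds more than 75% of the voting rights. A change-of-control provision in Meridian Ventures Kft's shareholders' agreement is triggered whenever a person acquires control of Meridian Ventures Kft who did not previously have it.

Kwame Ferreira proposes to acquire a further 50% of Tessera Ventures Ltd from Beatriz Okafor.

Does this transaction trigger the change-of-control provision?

Yes

The purchase adds only to Kwame's holdings (Beatriz's stake shrinks), so Kwame is the only person who could newly come to control Meridian.
Kwame holds 80% of Thornfield, so Kwame controls Thornfield.
In Meridian, Kwame's side holds only 7% + 7% = 14%, not > 75%.
So before the transaction, Kwame does not control Meridian.
After the purchase, Kwame's direct stake in Tessera rises to 40% + 50% = 90%, and Beatriz's stake falls to 10%.
Kwame holds 90% of Tessera, so Kwame controls Tessera.
Thornfield and Tessera and Kwame together hold 7% + 85% + 7% = 99% of Meridian, so Kwame controls Meridian.
Kwame did not control Meridian before and does after, so the clause is triggered.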